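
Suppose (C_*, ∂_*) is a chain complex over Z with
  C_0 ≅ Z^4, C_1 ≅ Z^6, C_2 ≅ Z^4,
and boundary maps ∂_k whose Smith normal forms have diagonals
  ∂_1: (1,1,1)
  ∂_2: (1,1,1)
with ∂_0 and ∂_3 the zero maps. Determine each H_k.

H_0 ≅ Z,  H_1 = 0,  H_2 ≅ Z.

H_0: b_0 = 4 − 0 − 3 = 1; torsion from ∂_1 factors > 1: none. So H_0 ≅ Z.
H_1: b_1 = 6 − 3 − 3 = 0; torsion from ∂_2 factors > 1: none. So H_1 ≅ 0.
H_2: b_2 = 4 − 3 − 0 = 1; torsion from ∂_3 factors > 1: none. So H_2 ≅ Z.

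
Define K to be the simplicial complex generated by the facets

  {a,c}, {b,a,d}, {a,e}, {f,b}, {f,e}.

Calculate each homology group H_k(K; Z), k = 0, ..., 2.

Fix the vertex order a < b < c < d < e < f and write every simplex with vertices in increasing order. Then dim K = 2 and the simplices of K are:

  0-simplices (6): a, b, c, d, e, f
  1-simplices (7): ab, ac, ad, ae, bd, bf, ef
  2-simplices (1): abd

Hence C_0 ≅ Z^6, C_1 ≅ Z^7, C_2 ≅ Z^1.

Boundary ∂_1: C_1 → C_0 maps an edge to its endpoints' difference, ∂[p,q] = q − p. For instance
  ∂ef = f − e.
This gives a 6×7 integer matrix of rank 5; reducing to Smith normal form yields diagonal entries (1,1,1,1,1).

∂_2: C_2 → C_1 acts by ∂[p,q,r] = [q,r] − [p,r] + [p,q]. For instance
  ∂abd = bd − ad + ab.
The 7×1 boundary matrix has rank 1 and Smith normal form diag(1).

Computing H_k = (kernel of ∂_k) / (image of ∂_{k+1}):

  H_0: rank C_0 − rank ∂_1 = 6 − 5 = 1, and the invariant factors of ∂_1 are all 1, so H_0 = Z.
  H_1: rank ker ∂_1 − rank ∂_2 = (7 − 5) − 1 = 1, and the invariant factors of ∂_2 are all 1, so H_1 = Z.
  H_2: rank ker ∂_2 − rank ∂_3 = (1 − 1) − 0 = 0, and there is no ∂_3, so H_2 = 0.

H_0 = Z,  H_1 = Z,  H_2 = 0.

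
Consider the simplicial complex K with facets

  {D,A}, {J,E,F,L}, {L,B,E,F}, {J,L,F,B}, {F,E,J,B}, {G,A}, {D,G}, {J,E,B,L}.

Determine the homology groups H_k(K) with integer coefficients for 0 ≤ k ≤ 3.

H_0 ≅ Z^2,  H_1 ≅ Z,  H_2 = 0,  H_3 ≅ Z.

We work with the vertex ordering A < B < D < E < F < G < J < L. The simplices of K, each written with vertices in increasing order, are:

  0-simplices (8): A, B, D, E, F, G, J, L
  1-simplices (13): AD, AG, BE, BF, BJ, BL, DG, EF, EJ, EL, FJ, FL, JL
  2-simplices (10): BEF, BEJ, BEL, BFJ, BFL, BJL, EFJ, EFL, EJL, FJL
  3-simplices (5): BEFJ, BEFL, BEJL, BFJL, EFJL

giving chain groups C_0 ≅ Z^8, C_1 ≅ Z^13, C_2 ≅ Z^10, C_3 ≅ Z^5.

Boundary ∂_1: C_1 → C_0 is given by ∂[p,q] = [q] − [p]. For instance
  ∂JL = L − J.
This gives a 8×13 integer matrix of rank 6; reducing to Smith normal form yields diagonal entries (1,1,1,1,1,1).

∂_2: C_2 → C_1 acts by ∂[p,q,r] = [q,r] − [p,r] + [p,q]. For instance
  ∂BJL = JL − BL + BJ,
  ∂BEJ = EJ − BJ + BE.
The 13×10 boundary matrix has rank 6 and Smith normal form diag(1,1,1,1,1,1).

The boundary map ∂_3: C_3 → C_2 sends each 3-simplex σ to the alternating sum Σ_i (−1)^i (σ with its i-th vertex removed). For instance
  ∂BEJL = EJL − BJL + BEL − BEJ,
  ∂BEFL = EFL − BFL + BEL − BEF.
The resulting 10×5 matrix has rank 4, and its Smith normal form has invariant factors (1,1,1,1).

Now H_k = ker ∂_k / im ∂_{k+1}, so:

  H_0: rank C_0 − rank ∂_1 = 8 − 6 = 2, and the invariant factors of ∂_1 are all 1, so H_0 ≅ Z^2.
  H_1: rank ker ∂_1 − rank ∂_2 = (13 − 6) − 6 = 1, and the invariant factors of ∂_2 are all 1, so H_1 ≅ Z.
  H_2: rank ker ∂_2 − rank ∂_3 = (10 − 6) − 4 = 0, and the invariant factors of ∂_3 are all 1, so H_2 ≅ 0.
  H_3: rank ker ∂_3 − rank ∂_4 = (5 − 4) − 0 = 1, and there is no ∂_4, so H_3 ≅ Z.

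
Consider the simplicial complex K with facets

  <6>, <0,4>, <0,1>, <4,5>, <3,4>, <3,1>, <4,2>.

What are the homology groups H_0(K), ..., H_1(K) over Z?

H_0 = Z^2,  H_1 = Z.

We work with the vertex ordering 0 < 1 < 2 < 3 < 4 < 5 < 6. The simplices of K, each written with vertices in increasing order, are:

  0-simplices (7): [0], [1], [2], [3], [4], [5], [6]
  1-simplices (6): [0,1], [0,4], [1,3], [2,4], [3,4], [4,5]

so the chain groups are C_0 ≅ Z^7, C_1 ≅ Z^6.

∂_1: C_1 → C_0 sends each edge [p,q] (with p < q) to q − p. For instance
  ∂[2,4] = [4] − [2].
This gives a 7×6 integer matrix of rank 5; reducing to Smith normal form yields diagonal entries (1,1,1,1,1).

Now H_k = ker ∂_k / im ∂_{k+1}, so:

  H_0: rank C_0 − rank ∂_1 = 7 − 5 = 2, and the invariant factors of ∂_1 are all 1, so H_0 ≅ Z^2.
  H_1: rank ker ∂_1 − rank ∂_2 = (6 − 5) − 0 = 1, and there is no ∂_2, so H_1 ≅ Z.

As a check, the Euler characteristic is 7 − 6 = 1, which agrees with 2 − 1 = 1.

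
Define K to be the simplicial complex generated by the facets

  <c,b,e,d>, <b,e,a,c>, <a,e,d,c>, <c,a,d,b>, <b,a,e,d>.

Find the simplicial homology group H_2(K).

Fix the vertex order a < b < c < d < e and write every simplex with vertices in increasing order. Then dim K = 3 and the simplices of K are:

  0-simplices (5): a, b, c, d, e
  1-simplices (10): ab, ac, ad, ae, bc, bd, be, cd, ce, de
  2-simplices (10): abc, abd, abe, acd, ace, ade, bcd, bce, bde, cde
  3-simplices (5): abcd, abce, abde, acde, bcde

giving chain groups C_0 ≅ Z^5, C_1 ≅ Z^10, C_2 ≅ Z^10, C_3 ≅ Z^5.

Boundary ∂_1: C_1 → C_0 maps an edge to its endpoints' difference, ∂[p,q] = q − p. For instance
  ∂de = e − d.
The 5×10 boundary matrix has rank 4 and Smith normal form diag(1,1,1,1).

The boundary map ∂_2: C_2 → C_1 acts by ∂[p,q,r] = [q,r] − [p,r] + [p,q]. For instance
  ∂ade = de − ae + ad,
  ∂abd = bd − ad + ab.
The resulting 10×10 matrix has rank 6, and its Smith normal form has invariant factors (1,1,1,1,1,1).

Boundary ∂_3: C_3 → C_2 sends each 3-simplex σ to the alternating sum Σ_i (−1)^i (σ with its i-th vertex removed). For instance
  ∂abce = bce − ace + abe − abc,
  ∂abcd = bcd − acd + abd − abc.
As a 10×5 matrix over Z this has rank 4, with invariant factors (1,1,1,1).

From H_k ≅ ker(∂_k) / im(∂_{k+1}) we obtain:

  H_2: rank ker ∂_2 − rank ∂_3 = (10 − 6) − 4 = 0, and the invariant factors of ∂_3 are all 1, so H_2 = 0.

(K is a triangulation of the 3-sphere S^3.)

H_2 = 0.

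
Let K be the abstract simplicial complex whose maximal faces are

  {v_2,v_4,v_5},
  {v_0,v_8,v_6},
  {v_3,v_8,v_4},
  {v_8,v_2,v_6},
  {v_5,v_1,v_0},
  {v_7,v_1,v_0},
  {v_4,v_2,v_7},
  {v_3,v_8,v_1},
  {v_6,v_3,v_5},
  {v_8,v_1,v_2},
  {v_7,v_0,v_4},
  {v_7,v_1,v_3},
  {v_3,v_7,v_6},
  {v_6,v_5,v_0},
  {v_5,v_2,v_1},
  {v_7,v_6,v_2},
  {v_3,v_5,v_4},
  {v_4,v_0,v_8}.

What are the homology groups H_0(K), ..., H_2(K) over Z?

Take the total order v_0 < v_1 < v_2 < v_3 < v_4 < v_5 < v_6 < v_7 < v_8 on the vertex set. Then K (dimension 2) consists of the simplices:

  0-simplices (9): [v_0], [v_1], [v_2], [v_3], [v_4], [v_5], [v_6], [v_7], [v_8]
  1-simplices (27): (27 of them)
  2-simplices (18): (18 of them)

Hence C_0 ≅ Z^9, C_1 ≅ Z^27, C_2 ≅ Z^18.

Boundary ∂_1: C_1 → C_0 sends each edge [p,q] (with p < q) to q − p. For instance
  ∂[v_2,v_6] = [v_6] − [v_2].
The resulting 9×27 matrix has rank 8, and its Smith normal form has invariant factors (1,1,1,1,1,1,1,1).

Boundary ∂_2: C_2 → C_1 sends each 2-simplex [p,q,r] to [q,r] − [p,r] + [p,q]. For instance
  ∂[v_1,v_3,v_8] = [v_3,v_8] − [v_1,v_8] + [v_1,v_3],
  ∂[v_3,v_6,v_7] = [v_6,v_7] − [v_3,v_7] + [v_3,v_6].
The resulting 27×18 matrix has rank 17, and its Smith normal form has invariant factors (1,1,1,1,1,1,1,1,1,1,1,1,1,1,1,1,1).

From H_k ≅ ker(∂_k) / im(∂_{k+1}) we obtain:

  H_0: rank C_0 − rank ∂_1 = 9 − 8 = 1, and the invariant factors of ∂_1 are all 1, so H_0 ≅ Z.
  H_1: rank ker ∂_1 − rank ∂_2 = (27 − 8) − 17 = 2, and the invariant factors of ∂_2 are all 1, so H_1 ≅ Z^2.
  H_2: rank ker ∂_2 − rank ∂_3 = (18 − 17) − 0 = 1, and there is no ∂_3, so H_2 ≅ Z.

(K is a triangulation of the torus T^2.)

H_0 = Z,  H_1 = Z^2,  H_2 = Z.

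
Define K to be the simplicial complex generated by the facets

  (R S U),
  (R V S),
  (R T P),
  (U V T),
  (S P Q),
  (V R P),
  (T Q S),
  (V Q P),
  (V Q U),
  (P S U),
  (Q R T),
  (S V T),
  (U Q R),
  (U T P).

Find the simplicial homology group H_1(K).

Take the total order P < Q < R < S < T < U < V on the vertex set. Then K (dimension 2) consists of the simplices:

  0-simplices (7): P, Q, R, S, T, U, V
  1-simplices (21): PQ, PR, PS, PT, PU, PV, QR, QS, QT, QU, QV, RS, RT, RU, RV, ST, SU, SV, TU, TV, UV
  2-simplices (14): PQS, PQV, PRT, PRV, PSU, PTU, QRT, QRU, QST, QUV, RSU, RSV, STV, TUV

giving chain groups C_0 ≅ Z^7, C_1 ≅ Z^21, C_2 ≅ Z^14.

Boundary ∂_1: C_1 → C_0 is given by ∂[p,q] = [q] − [p]. For instance
  ∂QV = V − Q.
The resulting 7×21 matrix has rank 6, and its Smith normal form has invariant factors (1,1,1,1,1,1).

∂_2: C_2 → C_1 maps a triangle to the signed sum of its edges. For instance
  ∂PRT = RT − PT + PR,
  ∂QST = ST − QT + QS.
The 21×14 boundary matrix has rank 13 and Smith normal form diag(1,1,1,1,1,1,1,1,1,1,1,1,1).

Reading off H_k = ker ∂_k / im ∂_{k+1}:

  H_1: rank ker ∂_1 − rank ∂_2 = (21 − 6) − 13 = 2, and the invariant factors of ∂_2 are all 1, so H_1 = Z^2.

H_1 ≅ Z^2.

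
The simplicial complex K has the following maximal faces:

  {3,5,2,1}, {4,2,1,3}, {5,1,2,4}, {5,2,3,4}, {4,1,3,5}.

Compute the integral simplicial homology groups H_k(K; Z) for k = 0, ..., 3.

H_0 ≅ Z,  H_1 = 0,  H_2 = 0,  H_3 ≅ Z.

Order the vertices as 1 < 2 < 3 < 4 < 5. Listing each simplex with vertices in this order, K has dimension 3 with simplices:

  0-simplices (5): [1], [2], [3], [4], [5]
  1-simplices (10): [1,2], [1,3], [1,4], [1,5], [2,3], [2,4], [2,5], [3,4], [3,5], [4,5]
  2-simplices (10): [1,2,3], [1,2,4], [1,2,5], [1,3,4], [1,3,5], [1,4,5], [2,3,4], [2,3,5], [2,4,5], [3,4,5]
  3-simplices (5): [1,2,3,4], [1,2,3,5], [1,2,4,5], [1,3,4,5], [2,3,4,5]

so the chain groups are C_0 ≅ Z^5, C_1 ≅ Z^10, C_2 ≅ Z^10, C_3 ≅ Z^5.

Boundary ∂_1: C_1 → C_0 maps an edge to its endpoints' difference, ∂[p,q] = q − p. For instance
  ∂[2,4] = [4] − [2].
The 5×10 boundary matrix has rank 4 and Smith normal form diag(1,1,1,1).

The boundary map ∂_2: C_2 → C_1 maps a triangle to the signed sum of its edges. For instance
  ∂[1,2,4] = [2,4] − [1,4] + [1,2],
  ∂[2,4,5] = [4,5] − [2,5] + [2,4].
The resulting 10×10 matrix has rank 6, and its Smith normal form has invariant factors (1,1,1,1,1,1).

The boundary map ∂_3: C_3 → C_2 sends each 3-simplex σ to the alternating sum Σ_i (−1)^i (σ with its i-th vertex removed). For instance
  ∂[1,3,4,5] = [3,4,5] − [1,4,5] + [1,3,5] − [1,3,4],
  ∂[1,2,3,5] = [2,3,5] − [1,3,5] + [1,2,5] − [1,2,3].
This gives a 10×5 integer matrix of rank 4; reducing to Smith normal form yields diagonal entries (1,1,1,1).

Reading off H_k = ker ∂_k / im ∂_{k+1}:

  H_0: rank C_0 − rank ∂_1 = 5 − 4 = 1, and the invariant factors of ∂_1 are all 1, so H_0 = Z.
  H_1: rank ker ∂_1 − rank ∂_2 = (10 − 4) − 6 = 0, and the invariant factors of ∂_2 are all 1, so H_1 = 0.
  H_2: rank ker ∂_2 − rank ∂_3 = (10 − 6) − 4 = 0, and the invariant factors of ∂_3 are all 1, so H_2 = 0.
  H_3: rank ker ∂_3 − rank ∂_4 = (5 − 4) − 0 = 1, and there is no ∂_4, so H_3 = Z.

As a check, the Euler characteristic is 5 − 10 + 10 − 5 = 0, which agrees with 1 − 0 + 0 − 1 = 0.
(K is a triangulation of the 3-sphere S^3.)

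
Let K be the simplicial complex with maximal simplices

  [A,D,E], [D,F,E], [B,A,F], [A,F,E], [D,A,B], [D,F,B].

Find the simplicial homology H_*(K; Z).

H_0 = Z,  H_1 = 0,  H_2 = Z.

Order the vertices as A < B < D < E < F. Listing each simplex with vertices in this order, K has dimension 2 with simplices:

  0-simplices (5): A, B, D, E, F
  1-simplices (9): AB, AD, AE, AF, BD, BF, DE, DF, EF
  2-simplices (6): ABD, ABF, ADE, AEF, BDF, DEF

giving chain groups C_0 ≅ Z^5, C_1 ≅ Z^9, C_2 ≅ Z^6.

The boundary map ∂_1: C_1 → C_0 is given by ∂[p,q] = [q] − [p]. For instance
  ∂AF = F − A.
This gives a 5×9 integer matrix of rank 4; reducing to Smith normal form yields diagonal entries (1,1,1,1).

The boundary map ∂_2: C_2 → C_1 sends each 2-simplex [p,q,r] to [q,r] − [p,r] + [p,q]. For instance
  ∂ABF = BF − AF + AB,
  ∂DEF = EF − DF + DE.
The resulting 9×6 matrix has rank 5, and its Smith normal form has invariant factors (1,1,1,1,1).

From H_k ≅ ker(∂_k) / im(∂_{k+1}) we obtain:

  H_0: rank C_0 − rank ∂_1 = 5 − 4 = 1, and the invariant factors of ∂_1 are all 1, so H_0 = Z.
  H_1: rank ker ∂_1 − rank ∂_2 = (9 − 4) − 5 = 0, and the invariant factors of ∂_2 are all 1, so H_1 = 0.
  H_2: rank ker ∂_2 − rank ∂_3 = (6 − 5) − 0 = 1, and there is no ∂_3, so H_2 = Z.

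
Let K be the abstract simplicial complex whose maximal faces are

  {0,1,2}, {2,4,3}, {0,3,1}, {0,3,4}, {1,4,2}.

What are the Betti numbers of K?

Order the vertices as 0 < 1 < 2 < 3 < 4. Listing each simplex with vertices in this order, K has dimension 2 with simplices:

  0-simplices (5): [0], [1], [2], [3], [4]
  1-simplices (10): [0,1], [0,2], [0,3], [0,4], [1,2], [1,3], [1,4], [2,3], [2,4], [3,4]
  2-simplices (5): [0,1,2], [0,1,3], [0,3,4], [1,2,4], [2,3,4]

so the chain groups are C_0 ≅ Z^5, C_1 ≅ Z^10, C_2 ≅ Z^5.

Boundary ∂_1: C_1 → C_0 is given by ∂[p,q] = [q] − [p].
The resulting 5×10 matrix has rank 4, and its Smith normal form has invariant factors (1,1,1,1).

The boundary map ∂_2: C_2 → C_1 acts by ∂[p,q,r] = [q,r] − [p,r] + [p,q]. For instance
  ∂[0,1,3] = [1,3] − [0,3] + [0,1],
  ∂[2,3,4] = [3,4] − [2,4] + [2,3].
As a 10×5 matrix over Z this has rank 5, with invariant factors (1,1,1,1,1).

From H_k ≅ ker(∂_k) / im(∂_{k+1}) we obtain:

  H_0: rank C_0 − rank ∂_1 = 5 − 4 = 1, and the invariant factors of ∂_1 are all 1, so H_0 = Z.
  H_1: rank ker ∂_1 − rank ∂_2 = (10 − 4) − 5 = 1, and the invariant factors of ∂_2 are all 1, so H_1 = Z.
  H_2: rank ker ∂_2 − rank ∂_3 = (5 − 5) − 0 = 0, and there is no ∂_3, so H_2 = 0.

Hence the Betti numbers are b_0 = 1, b_1 = 1, b_2 = 0.

b_0 = 1, b_1 = 1, b_2 = 0.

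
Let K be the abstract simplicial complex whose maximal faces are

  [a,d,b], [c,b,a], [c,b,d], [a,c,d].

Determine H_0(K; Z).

H_0 = Z.

We work with the vertex ordering a < b < c < d. The simplices of K, each written with vertices in increasing order, are:

  0-simplices (4): a, b, c, d
  1-simplices (6): ab, ac, ad, bc, bd, cd
  2-simplices (4): abc, abd, acd, bcd

Hence C_0 ≅ Z^4, C_1 ≅ Z^6, C_2 ≅ Z^4.

Boundary ∂_1: C_1 → C_0 is given by ∂[p,q] = [q] − [p]. For instance
  ∂ac = c − a.
This gives a 4×6 integer matrix of rank 3; reducing to Smith normal form yields diagonal entries (1,1,1).

Boundary ∂_2: C_2 → C_1 acts by ∂[p,q,r] = [q,r] − [p,r] + [p,q]. For instance
  ∂bcd = cd − bd + bc,
  ∂abc = bc − ac + ab.
The resulting 6×4 matrix has rank 3, and its Smith normal form has invariant factors (1,1,1).

From H_k ≅ ker(∂_k) / im(∂_{k+1}) we obtain:

  H_0: rank C_0 − rank ∂_1 = 4 − 3 = 1, and the invariant factors of ∂_1 are all 1, so H_0 = Z.

(K is a triangulation of the 2-sphere S^2.)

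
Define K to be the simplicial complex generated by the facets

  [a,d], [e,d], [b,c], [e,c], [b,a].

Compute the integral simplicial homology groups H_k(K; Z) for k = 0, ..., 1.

H_0 ≅ Z,  H_1 ≅ Z.

Fix the vertex order a < b < c < d < e and write every simplex with vertices in increasing order. Then dim K = 1 and the simplices of K are:

  0-simplices (5): a, b, c, d, e
  1-simplices (5): ab, ad, bc, ce, de

Hence C_0 ≅ Z^5, C_1 ≅ Z^5.

The boundary map ∂_1: C_1 → C_0 is given by ∂[p,q] = [q] − [p]. For instance
  ∂ce = e − c.
The resulting 5×5 matrix has rank 4, and its Smith normal form has invariant factors (1,1,1,1).

From H_k ≅ ker(∂_k) / im(∂_{k+1}) we obtain:

  H_0: rank C_0 − rank ∂_1 = 5 − 4 = 1, and the invariant factors of ∂_1 are all 1, so H_0 ≅ Z.
  H_1: rank ker ∂_1 − rank ∂_2 = (5 − 4) − 0 = 1, and there is no ∂_2, so H_1 ≅ Z.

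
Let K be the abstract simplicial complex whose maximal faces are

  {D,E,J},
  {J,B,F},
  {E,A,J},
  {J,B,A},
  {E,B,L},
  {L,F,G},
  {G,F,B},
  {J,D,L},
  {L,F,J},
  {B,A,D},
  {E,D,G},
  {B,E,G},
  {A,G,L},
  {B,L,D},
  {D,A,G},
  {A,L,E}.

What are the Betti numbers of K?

Take the total order A < B < D < E < F < G < J < L on the vertex set. Then K (dimension 2) consists of the simplices:

  0-simplices (8): A, B, D, E, F, G, J, L
  1-simplices (24): AB, AD, AE, AG, AJ, AL, BD, BE, BF, BG, BJ, BL, DE, DG, DJ, DL, EG, EJ, EL, FG, FJ, FL, GL, JL
  2-simplices (16): ABD, ABJ, ADG, AEJ, AEL, AGL, BDL, BEG, BEL, BFG, BFJ, DEG, DEJ, DJL, FGL, FJL

Hence C_0 ≅ Z^8, C_1 ≅ Z^24, C_2 ≅ Z^16.

The boundary map ∂_1: C_1 → C_0 is given by ∂[p,q] = [q] − [p].
The 8×24 boundary matrix has rank 7 and Smith normal form diag(1,1,1,1,1,1,1).

Boundary ∂_2: C_2 → C_1 sends each 2-simplex [p,q,r] to [q,r] − [p,r] + [p,q]. For instance
  ∂DEG = EG − DG + DE,
  ∂BEG = EG − BG + BE.
This gives a 24×16 integer matrix of rank 15; reducing to Smith normal form yields diagonal entries (1,1,1,1,1,1,1,1,1,1,1,1,1,1,1).

Computing H_k = (kernel of ∂_k) / (image of ∂_{k+1}):

  H_0: rank C_0 − rank ∂_1 = 8 − 7 = 1, and the invariant factors of ∂_1 are all 1, so H_0 ≅ Z.
  H_1: rank ker ∂_1 − rank ∂_2 = (24 − 7) − 15 = 2, and the invariant factors of ∂_2 are all 1, so H_1 ≅ Z^2.
  H_2: rank ker ∂_2 − rank ∂_3 = (16 − 15) − 0 = 1, and there is no ∂_3, so H_2 ≅ Z.

Hence the Betti numbers are b_0 = 1, b_1 = 2, b_2 = 1.

b_0 = 1, b_1 = 2, b_2 = 1.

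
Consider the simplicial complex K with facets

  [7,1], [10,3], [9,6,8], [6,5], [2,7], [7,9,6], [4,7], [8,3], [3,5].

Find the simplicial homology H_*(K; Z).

Take the total order 1 < 2 < 3 < 4 < 5 < 6 < 7 < 8 < 9 < 10 on the vertex set. Then K (dimension 2) consists of the simplices:

  0-simplices (10): [1], [2], [3], [4], [5], [6], [7], [8], [9], [10]
  1-simplices (12): [1,7], [2,7], [3,5], [3,8], [3,10], [4,7], [5,6], [6,7], [6,8], [6,9], [7,9], [8,9]
  2-simplices (2): [6,7,9], [6,8,9]

giving chain groups C_0 ≅ Z^10, C_1 ≅ Z^12, C_2 ≅ Z^2.

The boundary map ∂_1: C_1 → C_0 sends each edge [p,q] (with p < q) to q − p. For instance
  ∂[3,8] = [8] − [3].
The 10×12 boundary matrix has rank 9 and Smith normal form diag(1,1,1,1,1,1,1,1,1).

∂_2: C_2 → C_1 acts by ∂[p,q,r] = [q,r] − [p,r] + [p,q]. For instance
  ∂[6,8,9] = [8,9] − [6,9] + [6,8],
  ∂[6,7,9] = [7,9] − [6,9] + [6,7].
This gives a 12×2 integer matrix of rank 2; reducing to Smith normal form yields diagonal entries (1,1).

From H_k ≅ ker(∂_k) / im(∂_{k+1}) we obtain:

  H_0: rank C_0 − rank ∂_1 = 10 − 9 = 1, and the invariant factors of ∂_1 are all 1, so H_0 ≅ Z.
  H_1: rank ker ∂_1 − rank ∂_2 = (12 − 9) − 2 = 1, and the invariant factors of ∂_2 are all 1, so H_1 ≅ Z.
  H_2: rank ker ∂_2 − rank ∂_3 = (2 − 2) − 0 = 0, and there is no ∂_3, so H_2 ≅ 0.

H_0 = Z,  H_1 = Z,  H_2 = 0.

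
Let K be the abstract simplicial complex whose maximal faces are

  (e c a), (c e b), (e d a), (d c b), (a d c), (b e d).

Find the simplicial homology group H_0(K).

K has 5 vertices, 9 edges, 6 triangles.
rank ∂_0 = 0, rank ∂_1 = 4 ⇒ b_0 = 5 − 0 − 4 = 1; all invariant factors of ∂_1 are 1 so no torsion. So H_0 ≅ Z.

H_0 ≅ Z.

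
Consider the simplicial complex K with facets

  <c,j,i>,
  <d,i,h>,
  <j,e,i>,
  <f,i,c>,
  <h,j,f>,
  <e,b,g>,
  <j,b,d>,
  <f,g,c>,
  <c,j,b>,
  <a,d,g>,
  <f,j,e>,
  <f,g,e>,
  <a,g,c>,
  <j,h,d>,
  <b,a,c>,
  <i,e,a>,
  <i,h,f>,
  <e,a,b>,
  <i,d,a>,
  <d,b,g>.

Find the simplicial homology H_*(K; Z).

K has 10 vertices, 30 edges, 20 triangles.
rank ∂_0 = 0, rank ∂_1 = 9 ⇒ b_0 = 10 − 0 − 9 = 1; all invariant factors of ∂_1 are 1 so no torsion. So H_0 = Z.
rank ∂_1 = 9, rank ∂_2 = 20 ⇒ b_1 = 30 − 9 − 20 = 1; ∂_2 has invariant factor(s) [2] giving torsion. So H_1 = Z × Z/2.
rank ∂_2 = 20, rank ∂_3 = 0 ⇒ b_2 = 20 − 20 − 0 = 0. So H_2 = 0.

H_0 ≅ Z,  H_1 ≅ Z × Z/2,  H_2 = 0.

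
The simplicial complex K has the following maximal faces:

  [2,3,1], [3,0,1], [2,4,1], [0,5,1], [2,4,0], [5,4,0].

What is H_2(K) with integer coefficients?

K has 6 vertices, 12 edges, 6 triangles.
rank ∂_2 = 6, rank ∂_3 = 0 ⇒ b_2 = 6 − 6 − 0 = 0. So H_2 = 0.

H_2 = 0.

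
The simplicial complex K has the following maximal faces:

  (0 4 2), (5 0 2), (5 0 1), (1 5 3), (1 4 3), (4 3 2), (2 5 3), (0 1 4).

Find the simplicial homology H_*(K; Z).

Take the total order 0 < 1 < 2 < 3 < 4 < 5 on the vertex set. Then K (dimension 2) consists of the simplices:

  0-simplices (6): [0], [1], [2], [3], [4], [5]
  1-simplices (12): [0,1], [0,2], [0,4], [0,5], [1,3], [1,4], [1,5], [2,3], [2,4], [2,5], [3,4], [3,5]
  2-simplices (8): [0,1,4], [0,1,5], [0,2,4], [0,2,5], [1,3,4], [1,3,5], [2,3,4], [2,3,5]

Hence C_0 ≅ Z^6, C_1 ≅ Z^12, C_2 ≅ Z^8.

Boundary ∂_1: C_1 → C_0 maps an edge to its endpoints' difference, ∂[p,q] = q − p. For instance
  ∂[1,4] = [4] − [1].
As a 6×12 matrix over Z this has rank 5, with invariant factors (1,1,1,1,1).

The boundary map ∂_2: C_2 → C_1 sends each 2-simplex [p,q,r] to [q,r] − [p,r] + [p,q]. For instance
  ∂[0,1,4] = [1,4] − [0,4] + [0,1],
  ∂[2,3,5] = [3,5] − [2,5] + [2,3].
The 12×8 boundary matrix has rank 7 and Smith normal form diag(1,1,1,1,1,1,1).

Reading off H_k = ker ∂_k / im ∂_{k+1}:

  H_0: rank C_0 − rank ∂_1 = 6 − 5 = 1, and the invariant factors of ∂_1 are all 1, so H_0 = Z.
  H_1: rank ker ∂_1 − rank ∂_2 = (12 − 5) − 7 = 0, and the invariant factors of ∂_2 are all 1, so H_1 = 0.
  H_2: rank ker ∂_2 − rank ∂_3 = (8 − 7) − 0 = 1, and there is no ∂_3, so H_2 = Z.

As a check, the Euler characteristic is 6 − 12 + 8 = 2, which agrees with 1 − 0 + 1 = 2.

H_0 ≅ Z,  H_1 = 0,  H_2 ≅ Z.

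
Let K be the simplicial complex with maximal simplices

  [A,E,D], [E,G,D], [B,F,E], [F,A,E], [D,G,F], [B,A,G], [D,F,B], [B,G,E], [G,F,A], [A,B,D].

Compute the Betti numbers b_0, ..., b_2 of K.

Fix the vertex order A < B < D < E < F < G and write every simplex with vertices in increasing order. Then dim K = 2 and the simplices of K are:

  0-simplices (6): A, B, D, E, F, G
  1-simplices (15): AB, AD, AE, AF, AG, BD, BE, BF, BG, DE, DF, DG, EF, EG, FG
  2-simplices (10): ABD, ABG, ADE, AEF, AFG, BDF, BEF, BEG, DEG, DFG

Hence C_0 ≅ Z^6, C_1 ≅ Z^15, C_2 ≅ Z^10.

∂_1: C_1 → C_0 sends each edge [p,q] (with p < q) to q − p. For instance
  ∂DF = F − D.
The resulting 6×15 matrix has rank 5, and its Smith normal form has invariant factors (1,1,1,1,1).

∂_2: C_2 → C_1 acts by ∂[p,q,r] = [q,r] − [p,r] + [p,q]. For instance
  ∂ADE = DE − AE + AD,
  ∂ABD = BD − AD + AB.
The resulting 15×10 matrix has rank 10, and its Smith normal form has invariant factors (1,1,1,1,1,1,1,1,1,2).

Computing H_k = (kernel of ∂_k) / (image of ∂_{k+1}):

  H_0: rank C_0 − rank ∂_1 = 6 − 5 = 1, and the invariant factors of ∂_1 are all 1, so H_0 ≅ Z.
  H_1: rank ker ∂_1 − rank ∂_2 = (15 − 5) − 10 = 0, and ∂_2 has invariant factor 2 > 1, so H_1 ≅ Z/2Z.
  H_2: rank ker ∂_2 − rank ∂_3 = (10 − 10) − 0 = 0, and there is no ∂_3, so H_2 ≅ 0.

(K is a triangulation of the real projective plane RP^2.)

Hence the Betti numbers are b_0 = 1, b_1 = 0, b_2 = 0.

b_0 = 1, b_1 = 0, b_2 = 0.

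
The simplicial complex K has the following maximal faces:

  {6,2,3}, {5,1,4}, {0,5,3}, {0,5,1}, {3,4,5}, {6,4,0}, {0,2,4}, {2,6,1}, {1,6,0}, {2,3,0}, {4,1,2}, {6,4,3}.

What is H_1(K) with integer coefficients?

H_1 ≅ Z/2.

We work with the vertex ordering 0 < 1 < 2 < 3 < 4 < 5 < 6. The simplices of K, each written with vertices in increasing order, are:

  0-simplices (7): [0], [1], [2], [3], [4], [5], [6]
  1-simplices (18): [0,1], [0,2], [0,3], [0,4], [0,5], [0,6], [1,2], [1,4], [1,5], [1,6], [2,3], [2,4], [2,6], [3,4], [3,5], [3,6], [4,5], [4,6]
  2-simplices (12): [0,1,5], [0,1,6], [0,2,3], [0,2,4], [0,3,5], [0,4,6], [1,2,4], [1,2,6], [1,4,5], [2,3,6], [3,4,5], [3,4,6]

so the chain groups are C_0 ≅ Z^7, C_1 ≅ Z^18, C_2 ≅ Z^12.

∂_1: C_1 → C_0 sends each edge [p,q] (with p < q) to q − p. For instance
  ∂[4,6] = [6] − [4].
The 7×18 boundary matrix has rank 6 and Smith normal form diag(1,1,1,1,1,1).

Boundary ∂_2: C_2 → C_1 acts by ∂[p,q,r] = [q,r] − [p,r] + [p,q]. For instance
  ∂[3,4,6] = [4,6] − [3,6] + [3,4],
  ∂[0,2,3] = [2,3] − [0,3] + [0,2].
The resulting 18×12 matrix has rank 12, and its Smith normal form has invariant factors (1,1,1,1,1,1,1,1,1,1,1,2).

Computing H_k = (kernel of ∂_k) / (image of ∂_{k+1}):

  H_1: rank ker ∂_1 − rank ∂_2 = (18 − 6) − 12 = 0, and ∂_2 has invariant factor 2 > 1, so H_1 ≅ Z/2.

(K is a triangulation of the real projective plane RP^2.)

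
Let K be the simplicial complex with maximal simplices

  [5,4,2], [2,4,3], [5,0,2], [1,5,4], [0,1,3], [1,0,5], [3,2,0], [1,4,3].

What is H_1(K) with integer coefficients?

Fix the vertex order 0 < 1 < 2 < 3 < 4 < 5 and write every simplex with vertices in increasing order. Then dim K = 2 and the simplices of K are:

  0-simplices (6): [0], [1], [2], [3], [4], [5]
  1-simplices (12): [0,1], [0,2], [0,3], [0,5], [1,3], [1,4], [1,5], [2,3], [2,4], [2,5], [3,4], [4,5]
  2-simplices (8): [0,1,3], [0,1,5], [0,2,3], [0,2,5], [1,3,4], [1,4,5], [2,3,4], [2,4,5]

giving chain groups C_0 ≅ Z^6, C_1 ≅ Z^12, C_2 ≅ Z^8.

The boundary map ∂_1: C_1 → C_0 sends each edge [p,q] (with p < q) to q − p. For instance
  ∂[0,1] = [1] − [0].
This gives a 6×12 integer matrix of rank 5; reducing to Smith normal form yields diagonal entries (1,1,1,1,1).

Boundary ∂_2: C_2 → C_1 sends each 2-simplex [p,q,r] to [q,r] − [p,r] + [p,q]. For instance
  ∂[0,2,5] = [2,5] − [0,5] + [0,2],
  ∂[2,4,5] = [4,5] − [2,5] + [2,4].
The resulting 12×8 matrix has rank 7, and its Smith normal form has invariant factors (1,1,1,1,1,1,1).

Reading off H_k = ker ∂_k / im ∂_{k+1}:

  H_1: rank ker ∂_1 − rank ∂_2 = (12 − 5) − 7 = 0, and the invariant factors of ∂_2 are all 1, so H_1 = 0.

H_1 ≅ 0.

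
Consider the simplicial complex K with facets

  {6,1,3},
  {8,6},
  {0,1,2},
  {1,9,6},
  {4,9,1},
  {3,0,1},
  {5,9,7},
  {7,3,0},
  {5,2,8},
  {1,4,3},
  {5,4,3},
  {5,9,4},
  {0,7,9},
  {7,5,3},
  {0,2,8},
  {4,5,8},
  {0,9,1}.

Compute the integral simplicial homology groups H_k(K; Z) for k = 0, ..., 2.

Take the total order 0 < 1 < 2 < 3 < 4 < 5 < 6 < 7 < 8 < 9 on the vertex set. Then K (dimension 2) consists of the simplices:

  0-simplices (10): [0], [1], [2], [3], [4], [5], [6], [7], [8], [9]
  1-simplices (26): (26 of them)
  2-simplices (16): [0,1,2], [0,1,3], [0,1,9], [0,2,8], [0,3,7], [0,7,9], [1,3,4], [1,3,6], [1,4,9], [1,6,9], [2,5,8], [3,4,5], [3,5,7], [4,5,8], [4,5,9], [5,7,9]

so the chain groups are C_0 ≅ Z^10, C_1 ≅ Z^26, C_2 ≅ Z^16.

The boundary map ∂_1: C_1 → C_0 is given by ∂[p,q] = [q] − [p].
As a 10×26 matrix over Z this has rank 9, with invariant factors (1,1,1,1,1,1,1,1,1).

Boundary ∂_2: C_2 → C_1 sends each 2-simplex [p,q,r] to [q,r] − [p,r] + [p,q]. For instance
  ∂[0,2,8] = [2,8] − [0,8] + [0,2],
  ∂[0,7,9] = [7,9] − [0,9] + [0,7].
The 26×16 boundary matrix has rank 15 and Smith normal form diag(1,1,1,1,1,1,1,1,1,1,1,1,1,1,1).

Computing H_k = (kernel of ∂_k) / (image of ∂_{k+1}):

  H_0: rank C_0 − rank ∂_1 = 10 − 9 = 1, and the invariant factors of ∂_1 are all 1, so H_0 ≅ Z.
  H_1: rank ker ∂_1 − rank ∂_2 = (26 − 9) − 15 = 2, and the invariant factors of ∂_2 are all 1, so H_1 ≅ Z^2.
  H_2: rank ker ∂_2 − rank ∂_3 = (16 − 15) − 0 = 1, and there is no ∂_3, so H_2 ≅ Z.

H_0 ≅ Z,  H_1 ≅ Z^2,  H_2 ≅ Z.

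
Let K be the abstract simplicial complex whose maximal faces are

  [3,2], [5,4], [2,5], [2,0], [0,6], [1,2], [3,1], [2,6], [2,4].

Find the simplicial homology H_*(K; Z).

K has 7 vertices, 9 edges.
rank ∂_0 = 0, rank ∂_1 = 6 ⇒ b_0 = 7 − 0 − 6 = 1; all invariant factors of ∂_1 are 1 so no torsion. So H_0 = Z.
rank ∂_1 = 6, rank ∂_2 = 0 ⇒ b_1 = 9 − 6 − 0 = 3. So H_1 = Z^3.

H_0 ≅ Z,  H_1 ≅ Z^3.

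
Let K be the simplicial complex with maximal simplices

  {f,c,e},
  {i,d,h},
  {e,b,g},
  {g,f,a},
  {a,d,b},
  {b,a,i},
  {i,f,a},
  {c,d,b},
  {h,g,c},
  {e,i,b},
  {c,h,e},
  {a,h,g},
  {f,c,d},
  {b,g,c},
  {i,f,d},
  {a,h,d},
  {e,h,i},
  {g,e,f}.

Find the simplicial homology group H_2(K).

Take the total order a < b < c < d < e < f < g < h < i on the vertex set. Then K (dimension 2) consists of the simplices:

  0-simplices (9): a, b, c, d, e, f, g, h, i
  1-simplices (27): ab, ad, af, ag, ah, ai, bc, bd, be, bg, bi, cd, ce, cf, cg, ch, df, dh, di, ef, eg, eh, ei, fg, fi, gh, hi
  2-simplices (18): abd, abi, adh, afg, afi, agh, bcd, bcg, beg, bei, cdf, cef, ceh, cgh, dfi, dhi, efg, ehi

giving chain groups C_0 ≅ Z^9, C_1 ≅ Z^27, C_2 ≅ Z^18.

Boundary ∂_1: C_1 → C_0 is given by ∂[p,q] = [q] − [p]. For instance
  ∂cf = f − c.
The resulting 9×27 matrix has rank 8, and its Smith normal form has invariant factors (1,1,1,1,1,1,1,1).

The boundary map ∂_2: C_2 → C_1 sends each 2-simplex [p,q,r] to [q,r] − [p,r] + [p,q]. For instance
  ∂cgh = gh − ch + cg,
  ∂abd = bd − ad + ab.
The resulting 27×18 matrix has rank 18, and its Smith normal form has invariant factors (1,1,1,1,1,1,1,1,1,1,1,1,1,1,1,1,1,2).

Now H_k = ker ∂_k / im ∂_{k+1}, so:

  H_2: rank ker ∂_2 − rank ∂_3 = (18 − 18) − 0 = 0, and there is no ∂_3, so H_2 = 0.

H_2 = 0.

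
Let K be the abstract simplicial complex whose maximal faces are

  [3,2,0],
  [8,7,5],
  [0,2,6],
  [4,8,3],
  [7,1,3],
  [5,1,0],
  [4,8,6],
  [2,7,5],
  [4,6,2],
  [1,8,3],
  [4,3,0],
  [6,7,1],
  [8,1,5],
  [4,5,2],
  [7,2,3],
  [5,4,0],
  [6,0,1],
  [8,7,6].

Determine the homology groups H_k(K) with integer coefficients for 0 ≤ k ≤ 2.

K has 9 vertices, 27 edges, 18 triangles.
rank ∂_0 = 0, rank ∂_1 = 8 ⇒ b_0 = 9 − 0 − 8 = 1; all invariant factors of ∂_1 are 1 so no torsion. So H_0 ≅ Z.
rank ∂_1 = 8, rank ∂_2 = 18 ⇒ b_1 = 27 − 8 − 18 = 1; ∂_2 has invariant factor(s) [2] giving torsion. So H_1 ≅ Z ⊕ Z/2.
rank ∂_2 = 18, rank ∂_3 = 0 ⇒ b_2 = 18 − 18 − 0 = 0. So H_2 ≅ 0.

H_0 ≅ Z,  H_1 ≅ Z ⊕ Z/2,  H_2 = 0.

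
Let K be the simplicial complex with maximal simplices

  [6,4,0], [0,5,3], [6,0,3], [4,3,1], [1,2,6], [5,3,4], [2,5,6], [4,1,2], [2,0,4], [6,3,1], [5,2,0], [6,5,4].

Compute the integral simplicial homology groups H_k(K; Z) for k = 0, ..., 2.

Fix the vertex order 0 < 1 < 2 < 3 < 4 < 5 < 6 and write every simplex with vertices in increasing order. Then dim K = 2 and the simplices of K are:

  0-simplices (7): [0], [1], [2], [3], [4], [5], [6]
  1-simplices (18): [0,2], [0,3], [0,4], [0,5], [0,6], [1,2], [1,3], [1,4], [1,6], [2,4], [2,5], [2,6], [3,4], [3,5], [3,6], [4,5], [4,6], [5,6]
  2-simplices (12): [0,2,4], [0,2,5], [0,3,5], [0,3,6], [0,4,6], [1,2,4], [1,2,6], [1,3,4], [1,3,6], [2,5,6], [3,4,5], [4,5,6]

giving chain groups C_0 ≅ Z^7, C_1 ≅ Z^18, C_2 ≅ Z^12.

Boundary ∂_1: C_1 → C_0 sends each edge [p,q] (with p < q) to q − p. For instance
  ∂[3,4] = [4] − [3].
The 7×18 boundary matrix has rank 6 and Smith normal form diag(1,1,1,1,1,1).

∂_2: C_2 → C_1 acts by ∂[p,q,r] = [q,r] − [p,r] + [p,q]. For instance
  ∂[0,2,4] = [2,4] − [0,4] + [0,2],
  ∂[0,3,6] = [3,6] − [0,6] + [0,3].
As a 18×12 matrix over Z this has rank 12, with invariant factors (1,1,1,1,1,1,1,1,1,1,1,2).

Reading off H_k = ker ∂_k / im ∂_{k+1}:

  H_0: rank C_0 − rank ∂_1 = 7 − 6 = 1, and the invariant factors of ∂_1 are all 1, so H_0 = Z.
  H_1: rank ker ∂_1 − rank ∂_2 = (18 − 6) − 12 = 0, and ∂_2 has invariant factor 2 > 1, so H_1 = Z/2.
  H_2: rank ker ∂_2 − rank ∂_3 = (12 − 12) − 0 = 0, and there is no ∂_3, so H_2 = 0.

H_0 = Z,  H_1 = Z/2,  H_2 = 0.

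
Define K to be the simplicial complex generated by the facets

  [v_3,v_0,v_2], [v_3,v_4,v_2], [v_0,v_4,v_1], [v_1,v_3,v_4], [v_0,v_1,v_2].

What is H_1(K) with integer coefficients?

H_1 ≅ Z.

We work with the vertex ordering v_0 < v_1 < v_2 < v_3 < v_4. The simplices of K, each written with vertices in increasing order, are:

  0-simplices (5): [v_0], [v_1], [v_2], [v_3], [v_4]
  1-simplices (10): [v_0,v_1], [v_0,v_2], [v_0,v_3], [v_0,v_4], [v_1,v_2], [v_1,v_3], [v_1,v_4], [v_2,v_3], [v_2,v_4], [v_3,v_4]
  2-simplices (5): [v_0,v_1,v_2], [v_0,v_1,v_4], [v_0,v_2,v_3], [v_1,v_3,v_4], [v_2,v_3,v_4]

Hence C_0 ≅ Z^5, C_1 ≅ Z^10, C_2 ≅ Z^5.

∂_1: C_1 → C_0 is given by ∂[p,q] = [q] − [p]. For instance
  ∂[v_0,v_1] = [v_1] − [v_0].
This gives a 5×10 integer matrix of rank 4; reducing to Smith normal form yields diagonal entries (1,1,1,1).

The boundary map ∂_2: C_2 → C_1 acts by ∂[p,q,r] = [q,r] − [p,r] + [p,q]. For instance
  ∂[v_0,v_2,v_3] = [v_2,v_3] − [v_0,v_3] + [v_0,v_2],
  ∂[v_1,v_3,v_4] = [v_3,v_4] − [v_1,v_4] + [v_1,v_3].
This gives a 10×5 integer matrix of rank 5; reducing to Smith normal form yields diagonal entries (1,1,1,1,1).

From H_k ≅ ker(∂_k) / im(∂_{k+1}) we obtain:

  H_1: rank ker ∂_1 − rank ∂_2 = (10 − 4) − 5 = 1, and the invariant factors of ∂_2 are all 1, so H_1 = Z.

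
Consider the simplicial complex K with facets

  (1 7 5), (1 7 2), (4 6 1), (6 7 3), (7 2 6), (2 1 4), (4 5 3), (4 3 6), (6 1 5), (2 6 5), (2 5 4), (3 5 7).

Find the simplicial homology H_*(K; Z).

Order the vertices as 1 < 2 < 3 < 4 < 5 < 6 < 7. Listing each simplex with vertices in this order, K has dimension 2 with simplices:

  0-simplices (7): [1], [2], [3], [4], [5], [6], [7]
  1-simplices (18): [1,2], [1,4], [1,5], [1,6], [1,7], [2,4], [2,5], [2,6], [2,7], [3,4], [3,5], [3,6], [3,7], [4,5], [4,6], [5,6], [5,7], [6,7]
  2-simplices (12): [1,2,4], [1,2,7], [1,4,6], [1,5,6], [1,5,7], [2,4,5], [2,5,6], [2,6,7], [3,4,5], [3,4,6], [3,5,7], [3,6,7]

Hence C_0 ≅ Z^7, C_1 ≅ Z^18, C_2 ≅ Z^12.

Boundary ∂_1: C_1 → C_0 is given by ∂[p,q] = [q] − [p]. For instance
  ∂[3,7] = [7] − [3].
The 7×18 boundary matrix has rank 6 and Smith normal form diag(1,1,1,1,1,1).

The boundary map ∂_2: C_2 → C_1 acts by ∂[p,q,r] = [q,r] − [p,r] + [p,q]. For instance
  ∂[1,5,7] = [5,7] − [1,7] + [1,5],
  ∂[1,4,6] = [4,6] − [1,6] + [1,4].
As a 18×12 matrix over Z this has rank 12, with invariant factors (1,1,1,1,1,1,1,1,1,1,1,2).

Computing H_k = (kernel of ∂_k) / (image of ∂_{k+1}):

  H_0: rank C_0 − rank ∂_1 = 7 − 6 = 1, and the invariant factors of ∂_1 are all 1, so H_0 ≅ Z.
  H_1: rank ker ∂_1 − rank ∂_2 = (18 − 6) − 12 = 0, and ∂_2 has invariant factor 2 > 1, so H_1 ≅ Z/2.
  H_2: rank ker ∂_2 − rank ∂_3 = (12 − 12) − 0 = 0, and there is no ∂_3, so H_2 ≅ 0.

H_0 ≅ Z,  H_1 ≅ Z/2,  H_2 = 0.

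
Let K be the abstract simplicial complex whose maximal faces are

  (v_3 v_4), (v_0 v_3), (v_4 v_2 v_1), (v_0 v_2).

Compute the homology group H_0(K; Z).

H_0 ≅ Z.

Order the vertices as v_0 < v_1 < v_2 < v_3 < v_4. Listing each simplex with vertices in this order, K has dimension 2 with simplices:

  0-simplices (5): [v_0], [v_1], [v_2], [v_3], [v_4]
  1-simplices (6): [v_0,v_2], [v_0,v_3], [v_1,v_2], [v_1,v_4], [v_2,v_4], [v_3,v_4]
  2-simplices (1): [v_1,v_2,v_4]

giving chain groups C_0 ≅ Z^5, C_1 ≅ Z^6, C_2 ≅ Z^1.

∂_1: C_1 → C_0 maps an edge to its endpoints' difference, ∂[p,q] = q − p.
The 5×6 boundary matrix has rank 4 and Smith normal form diag(1,1,1,1).

∂_2: C_2 → C_1 sends each 2-simplex [p,q,r] to [q,r] − [p,r] + [p,q]. For instance
  ∂[v_1,v_2,v_4] = [v_2,v_4] − [v_1,v_4] + [v_1,v_2].
As a 6×1 matrix over Z this has rank 1, with invariant factors (1).

Now H_k = ker ∂_k / im ∂_{k+1}, so:

  H_0: rank C_0 − rank ∂_1 = 5 − 4 = 1, and the invariant factors of ∂_1 are all 1, so H_0 ≅ Z.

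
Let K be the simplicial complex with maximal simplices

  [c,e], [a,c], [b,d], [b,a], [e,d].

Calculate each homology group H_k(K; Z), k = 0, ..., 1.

Fix the vertex order a < b < c < d < e and write every simplex with vertices in increasing order. Then dim K = 1 and the simplices of K are:

  0-simplices (5): a, b, c, d, e
  1-simplices (5): ab, ac, bd, ce, de

Hence C_0 ≅ Z^5, C_1 ≅ Z^5.

∂_1: C_1 → C_0 sends each edge [p,q] (with p < q) to q − p. For instance
  ∂ac = c − a.
The 5×5 boundary matrix has rank 4 and Smith normal form diag(1,1,1,1).

Now H_k = ker ∂_k / im ∂_{k+1}, so:

  H_0: rank C_0 − rank ∂_1 = 5 − 4 = 1, and the invariant factors of ∂_1 are all 1, so H_0 ≅ Z.
  H_1: rank ker ∂_1 − rank ∂_2 = (5 − 4) − 0 = 1, and there is no ∂_2, so H_1 ≅ Z.

As a check, the Euler characteristic is 5 − 5 = 0, which agrees with 1 − 1 = 0.

H_0 ≅ Z,  H_1 ≅ Z.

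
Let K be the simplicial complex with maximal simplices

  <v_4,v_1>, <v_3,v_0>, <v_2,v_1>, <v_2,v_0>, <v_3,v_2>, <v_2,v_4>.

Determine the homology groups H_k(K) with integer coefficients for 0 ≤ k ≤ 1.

Order the vertices as v_0 < v_1 < v_2 < v_3 < v_4. Listing each simplex with vertices in this order, K has dimension 1 with simplices:

  0-simplices (5): [v_0], [v_1], [v_2], [v_3], [v_4]
  1-simplices (6): [v_0,v_2], [v_0,v_3], [v_1,v_2], [v_1,v_4], [v_2,v_3], [v_2,v_4]

so the chain groups are C_0 ≅ Z^5, C_1 ≅ Z^6.

Boundary ∂_1: C_1 → C_0 is given by ∂[p,q] = [q] − [p]. For instance
  ∂[v_0,v_3] = [v_3] − [v_0].
The 5×6 boundary matrix has rank 4 and Smith normal form diag(1,1,1,1).

Computing H_k = (kernel of ∂_k) / (image of ∂_{k+1}):

  H_0: rank C_0 − rank ∂_1 = 5 − 4 = 1, and the invariant factors of ∂_1 are all 1, so H_0 ≅ Z.
  H_1: rank ker ∂_1 − rank ∂_2 = (6 − 4) − 0 = 2, and there is no ∂_2, so H_1 ≅ Z^2.

H_0 ≅ Z,  H_1 ≅ Z^2.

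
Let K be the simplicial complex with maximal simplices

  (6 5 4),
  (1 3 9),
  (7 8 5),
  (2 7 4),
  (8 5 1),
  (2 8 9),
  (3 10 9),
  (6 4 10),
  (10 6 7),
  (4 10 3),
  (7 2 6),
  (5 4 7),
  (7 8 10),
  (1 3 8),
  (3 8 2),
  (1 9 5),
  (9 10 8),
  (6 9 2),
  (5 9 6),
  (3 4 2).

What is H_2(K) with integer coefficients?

H_2 ≅ 0.

Fix the vertex order 1 < 2 < 3 < 4 < 5 < 6 < 7 < 8 < 9 < 10 and write every simplex with vertices in increasing order. Then dim K = 2 and the simplices of K are:

  0-simplices (10): [1], [2], [3], [4], [5], [6], [7], [8], [9], [10]
  1-simplices (30): (30 of them)
  2-simplices (20): (20 of them)

giving chain groups C_0 ≅ Z^10, C_1 ≅ Z^30, C_2 ≅ Z^20.

The boundary map ∂_1: C_1 → C_0 is given by ∂[p,q] = [q] − [p]. For instance
  ∂[3,8] = [8] − [3].
As a 10×30 matrix over Z this has rank 9, with invariant factors (1,1,1,1,1,1,1,1,1).

∂_2: C_2 → C_1 acts by ∂[p,q,r] = [q,r] − [p,r] + [p,q]. For instance
  ∂[2,6,9] = [6,9] − [2,9] + [2,6],
  ∂[1,5,9] = [5,9] − [1,9] + [1,5].
The resulting 30×20 matrix has rank 20, and its Smith normal form has invariant factors (1,1,1,1,1,1,1,1,1,1,1,1,1,1,1,1,1,1,1,2).

From H_k ≅ ker(∂_k) / im(∂_{k+1}) we obtain:

  H_2: rank ker ∂_2 − rank ∂_3 = (20 − 20) − 0 = 0, and there is no ∂_3, so H_2 ≅ 0.

(K is a triangulation of the Klein bottle.)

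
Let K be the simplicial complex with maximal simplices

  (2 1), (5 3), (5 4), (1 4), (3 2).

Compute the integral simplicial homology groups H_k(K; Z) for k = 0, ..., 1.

Order the vertices as 1 < 2 < 3 < 4 < 5. Listing each simplex with vertices in this order, K has dimension 1 with simplices:

  0-simplices (5): [1], [2], [3], [4], [5]
  1-simplices (5): [1,2], [1,4], [2,3], [3,5], [4,5]

giving chain groups C_0 ≅ Z^5, C_1 ≅ Z^5.

∂_1: C_1 → C_0 sends each edge [p,q] (with p < q) to q − p. For instance
  ∂[4,5] = [5] − [4].
This gives a 5×5 integer matrix of rank 4; reducing to Smith normal form yields diagonal entries (1,1,1,1).

Reading off H_k = ker ∂_k / im ∂_{k+1}:

  H_0: rank C_0 − rank ∂_1 = 5 − 4 = 1, and the invariant factors of ∂_1 are all 1, so H_0 = Z.
  H_1: rank ker ∂_1 − rank ∂_2 = (5 − 4) − 0 = 1, and there is no ∂_2, so H_1 = Z.

As a check, the Euler characteristic is 5 − 5 = 0, which agrees with 1 − 1 = 0.

H_0 ≅ Z,  H_1 ≅ Z.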